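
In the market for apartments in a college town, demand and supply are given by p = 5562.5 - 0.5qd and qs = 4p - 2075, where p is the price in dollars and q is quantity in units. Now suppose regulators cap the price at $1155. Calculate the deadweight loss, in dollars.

6552150

Rearranging demand gives qd = 11125 - 2p. Equilibrium: 11125 - 2p = 4p - 2075, so 13200 = 6p and p* = 2200, q* = 6725.
Because the ceiling (1155) lies below the market-clearing price, it is binding.
At p = 1155: qd = 11125 - 2·1155 = 8815 and qs = 4·1155 - 2075 = 2545.
Quantity traded falls to 2545. At q = 2545 the demand price is (11125 - 2545)/2 = 4290 and the supply price is (2075 + 2545)/4 = 1155.
Deadweight loss = ½ · (4290 - 1155) · (6725 - 2545) = ½ · 3135 · 4180 = 6552150.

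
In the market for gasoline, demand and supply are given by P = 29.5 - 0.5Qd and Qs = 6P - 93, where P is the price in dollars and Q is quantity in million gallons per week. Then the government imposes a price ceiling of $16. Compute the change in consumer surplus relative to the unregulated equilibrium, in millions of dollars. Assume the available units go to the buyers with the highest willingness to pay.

Rearranging demand gives Qd = 59 - 2P. Without the control the market clears where 59 - 2P = 6P - 93, i.e. P* = 19 and Q* = 21.
Since 16 < 19, the ceiling is binding.
At P = 16: Qd = 59 - 2·16 = 27 and Qs = 6·16 - 93 = 3.
Consumer surplus without the control is ½ · (29.5 - 19) · 21 = 110.25.
With the ceiling, 3 units are sold at 16 (assume they go to the highest-value buyers). The demand price at Q = 3 is 28, so CS = ½ · [(29.5 - 16) + (28 - 16)] · 3 = 38.25.
Change in consumer surplus = 38.25 - 110.25 = -72.

-72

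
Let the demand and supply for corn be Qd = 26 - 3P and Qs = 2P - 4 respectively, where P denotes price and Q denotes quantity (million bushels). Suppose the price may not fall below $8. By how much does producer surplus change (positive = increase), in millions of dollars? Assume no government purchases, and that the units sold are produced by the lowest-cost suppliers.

-5

Setting quantity demanded equal to quantity supplied, 26 - 3P = 2P - 4, gives P* = 6 and Q* = 8.
Since 8 > 6, the floor is binding.
At P = 8: Qd = 26 - 3·8 = 2 and Qs = 2·8 - 4 = 12.
Producer surplus without the control is ½ · (6 - 2) · 8 = 16.
With the floor, 2 units are sold at 8. The supply price at Q = 2 is 3, so PS = ½ · [(8 - 2) + (8 - 3)] · 2 = 11.
Change in producer surplus = 11 - 16 = -5.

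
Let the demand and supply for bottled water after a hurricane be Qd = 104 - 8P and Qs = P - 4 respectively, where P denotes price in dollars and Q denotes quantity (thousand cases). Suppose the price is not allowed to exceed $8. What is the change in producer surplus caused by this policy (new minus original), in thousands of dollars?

-24

Setting quantity demanded equal to quantity supplied, 104 - 8P = P - 4, gives P* = 12 and Q* = 8.
Since 8 < 12, the ceiling is binding.
At P = 8: Qd = 104 - 8·8 = 40 and Qs = 8 - 4 = 4.
Producer surplus without the control is ½ · (12 - 4) · 8 = 32.
With the ceiling, producers sell 4 units at 8, so PS = ½ · (8 - 4) · 4 = 8.
Change in producer surplus = 8 - 32 = -24.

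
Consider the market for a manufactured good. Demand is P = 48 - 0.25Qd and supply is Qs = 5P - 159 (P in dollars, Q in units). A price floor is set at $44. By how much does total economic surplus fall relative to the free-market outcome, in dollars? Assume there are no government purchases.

90

Rearranging demand gives Qd = 192 - 4P. Equilibrium: 192 - 4P = 5P - 159, so 351 = 9P and P* = 39, Q* = 36.
The floor of 44 is above the equilibrium price 39, so it binds.
At P = 44: Qd = 192 - 4·44 = 16 and Qs = 5·44 - 159 = 61.
Quantity traded falls to 16. At Q = 16 the demand price is (192 - 16)/4 = 44 and the supply price is (159 + 16)/5 = 35.
Deadweight loss = ½ · (44 - 35) · (36 - 16) = ½ · 9 · 20 = 90.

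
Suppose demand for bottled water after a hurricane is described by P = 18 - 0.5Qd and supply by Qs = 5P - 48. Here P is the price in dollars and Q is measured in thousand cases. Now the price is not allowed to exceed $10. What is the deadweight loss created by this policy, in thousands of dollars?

35

Rearranging demand gives Qd = 36 - 2P. Without the control the market clears where 36 - 2P = 5P - 48, i.e. P* = 12 and Q* = 12.
Since 10 < 12, the ceiling is binding.
At P = 10: Qd = 36 - 2·10 = 16 and Qs = 5·10 - 48 = 2.
Quantity traded falls to 2. At Q = 2 the demand price is (36 - 2)/2 = 17 and the supply price is (48 + 2)/5 = 10.
Deadweight loss = ½ · (17 - 10) · (12 - 2) = ½ · 7 · 10 = 35.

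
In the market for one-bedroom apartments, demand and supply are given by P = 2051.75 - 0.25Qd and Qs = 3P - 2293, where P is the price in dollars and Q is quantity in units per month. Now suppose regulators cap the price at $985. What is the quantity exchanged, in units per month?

Rearranging demand gives Qd = 8207 - 4P. Setting quantity demanded equal to quantity supplied, 8207 - 4P = 3P - 2293, gives P* = 1500 and Q* = 2207.
Since 985 < 1500, the ceiling is binding.
At P = 985: Qd = 8207 - 4·985 = 4267 and Qs = 3·985 - 2293 = 662.
The quantity actually transacted is the short side, supply: 662.

662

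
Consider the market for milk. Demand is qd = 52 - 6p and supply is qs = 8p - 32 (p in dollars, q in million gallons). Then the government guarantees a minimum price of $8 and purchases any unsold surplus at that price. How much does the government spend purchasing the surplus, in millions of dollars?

Equilibrium: 52 - 6p = 8p - 32, so 84 = 14p and p* = 6, q* = 16.
Since 8 > 6, the floor is binding.
At p = 8: qd = 52 - 6·8 = 4 and qs = 8·8 - 32 = 32.
Surplus = qs - qd = 28.
Government expenditure = surplus × support price = 28 × 8 = 224.

224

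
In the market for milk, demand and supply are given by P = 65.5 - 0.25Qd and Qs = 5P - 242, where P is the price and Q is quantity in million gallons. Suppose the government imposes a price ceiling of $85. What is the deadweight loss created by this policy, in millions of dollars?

Rearranging demand gives Qd = 262 - 4P. Without the control the market clears where 262 - 4P = 5P - 242, i.e. P* = 56 and Q* = 38.
The ceiling of 85 is above the equilibrium price 56, so it is not binding; the market clears at P* = 56, Q* = 38.
Since the control does not bind, no trades are prevented and deadweight loss is zero.

0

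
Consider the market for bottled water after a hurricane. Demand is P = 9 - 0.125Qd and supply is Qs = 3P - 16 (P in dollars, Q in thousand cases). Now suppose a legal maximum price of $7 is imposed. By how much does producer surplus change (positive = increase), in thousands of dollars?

-6.5

Rearranging demand gives Qd = 72 - 8P. In a free market, 72 - 8P = 3P - 16 gives the equilibrium P* = 8, Q* = 8.
The ceiling of 7 is below the equilibrium price 8, so it binds.
At P = 7: Qd = 72 - 8·7 = 16 and Qs = 3·7 - 16 = 5.
Producer surplus without the control is ½ · (8 - 16/3) · 8 = 32/3.
With the ceiling, producers sell 5 units at 7, so PS = ½ · (7 - 16/3) · 5 = 25/6.
Change in producer surplus = 25/6 - 32/3 = -6.5.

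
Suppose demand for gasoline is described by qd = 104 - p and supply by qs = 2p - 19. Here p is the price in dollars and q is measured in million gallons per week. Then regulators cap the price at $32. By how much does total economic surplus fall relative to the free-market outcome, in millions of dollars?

In a free market, 104 - p = 2p - 19 gives the equilibrium p* = 41, q* = 63.
Because the ceiling (32) lies below the market-clearing price, it is binding.
At p = 32: qd = 104 - 32 = 72 and qs = 2·32 - 19 = 45.
Quantity traded falls to 45. At q = 45 the demand price is 104 - 45 = 59 and the supply price is (19 + 45)/2 = 32.
Deadweight loss = ½ · (59 - 32) · (63 - 45) = ½ · 27 · 18 = 243.

243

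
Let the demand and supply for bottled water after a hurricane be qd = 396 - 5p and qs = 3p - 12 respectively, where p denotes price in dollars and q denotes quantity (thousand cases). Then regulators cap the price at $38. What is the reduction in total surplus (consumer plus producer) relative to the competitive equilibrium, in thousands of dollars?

405.6

Setting quantity demanded equal to quantity supplied, 396 - 5p = 3p - 12, gives p* = 51 and q* = 141.
Since 38 < 51, the ceiling is binding.
At p = 38: qd = 396 - 5·38 = 206 and qs = 3·38 - 12 = 102.
Quantity traded falls to 102. At q = 102 the demand price is (396 - 102)/5 = 58.8 and the supply price is (12 + 102)/3 = 38.
Deadweight loss = ½ · (58.8 - 38) · (141 - 102) = ½ · 20.8 · 39 = 405.6.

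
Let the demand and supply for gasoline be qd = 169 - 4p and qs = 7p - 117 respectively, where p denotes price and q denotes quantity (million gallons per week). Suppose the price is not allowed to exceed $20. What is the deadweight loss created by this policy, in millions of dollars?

Setting quantity demanded equal to quantity supplied, 169 - 4p = 7p - 117, gives p* = 26 and q* = 65.
Since 20 < 26, the ceiling is binding.
At p = 20: qd = 169 - 4·20 = 89 and qs = 7·20 - 117 = 23.
Quantity traded falls to 23. At q = 23 the demand price is (169 - 23)/4 = 36.5 and the supply price is (117 + 23)/7 = 20.
Deadweight loss = ½ · (36.5 - 20) · (65 - 23) = ½ · 16.5 · 42 = 346.5.

346.5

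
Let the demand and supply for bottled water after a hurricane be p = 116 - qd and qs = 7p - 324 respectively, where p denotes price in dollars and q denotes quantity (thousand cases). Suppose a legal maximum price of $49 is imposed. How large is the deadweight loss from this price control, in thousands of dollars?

Rearranging demand gives qd = 116 - p. Setting quantity demanded equal to quantity supplied, 116 - p = 7p - 324, gives p* = 55 and q* = 61.
Since 49 < 55, the ceiling is binding.
At p = 49: qd = 116 - 49 = 67 and qs = 7·49 - 324 = 19.
Quantity traded falls to 19. At q = 19 the demand price is 116 - 19 = 97 and the supply price is (324 + 19)/7 = 49.
Deadweight loss = ½ · (97 - 49) · (61 - 19) = ½ · 48 · 42 = 1008.

1008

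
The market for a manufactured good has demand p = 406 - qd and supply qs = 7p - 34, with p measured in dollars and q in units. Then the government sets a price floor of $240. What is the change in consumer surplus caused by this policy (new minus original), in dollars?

Rearranging demand gives qd = 406 - p. Setting quantity demanded equal to quantity supplied, 406 - p = 7p - 34, gives p* = 55 and q* = 351.
The floor of 240 is above the equilibrium price 55, so it binds.
At p = 240: qd = 406 - 240 = 166 and qs = 7·240 - 34 = 1646.
Consumer surplus without the control is ½ · (406 - 55) · 351 = 61600.5.
With the floor, consumers buy 166 units at 240, so CS = ½ · (406 - 240) · 166 = 13778.
Change in consumer surplus = 13778 - 61600.5 = -47822.5.

-47822.5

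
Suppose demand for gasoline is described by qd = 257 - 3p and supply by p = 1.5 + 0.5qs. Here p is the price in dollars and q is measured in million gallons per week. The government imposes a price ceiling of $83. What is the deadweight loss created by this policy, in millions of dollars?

0

Rearranging supply gives qs = 2p - 3. In a free market, 257 - 3p = 2p - 3 gives the equilibrium p* = 52, q* = 101.
The ceiling of 83 is above the equilibrium price 52, so it is not binding; the market clears at p* = 52, q* = 101.
Since the control does not bind, no trades are prevented and deadweight loss is zero.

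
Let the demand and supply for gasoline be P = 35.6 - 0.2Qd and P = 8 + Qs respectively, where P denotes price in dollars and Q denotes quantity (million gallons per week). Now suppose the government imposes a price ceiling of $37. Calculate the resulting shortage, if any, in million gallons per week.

Rearranging demand gives Qd = 178 - 5P; rearranging supply gives Qs = P - 8. Without the control the market clears where 178 - 5P = P - 8, i.e. P* = 31 and Q* = 23.
The ceiling of 37 is above the equilibrium price 31, so it is not binding; the market clears at P* = 31, Q* = 23.
Since the control does not bind, there is no shortage.

0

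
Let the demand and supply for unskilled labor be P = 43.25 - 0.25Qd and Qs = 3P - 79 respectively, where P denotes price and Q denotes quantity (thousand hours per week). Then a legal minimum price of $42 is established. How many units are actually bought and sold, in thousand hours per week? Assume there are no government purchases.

5

Rearranging demand gives Qd = 173 - 4P. In a free market, 173 - 4P = 3P - 79 gives the equilibrium P* = 36, Q* = 29.
The floor of 42 is above the equilibrium price 36, so it binds.
At P = 42: Qd = 173 - 4·42 = 5 and Qs = 3·42 - 79 = 47.
The quantity actually transacted is the short side, demand: 5.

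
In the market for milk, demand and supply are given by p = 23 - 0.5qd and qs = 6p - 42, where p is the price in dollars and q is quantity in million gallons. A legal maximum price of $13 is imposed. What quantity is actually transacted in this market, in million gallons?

Rearranging demand gives qd = 46 - 2p. In a free market, 46 - 2p = 6p - 42 gives the equilibrium p* = 11, q* = 24.
Since 13 is above p* = 11, the ceiling does not bind and the free-market outcome prevails.

24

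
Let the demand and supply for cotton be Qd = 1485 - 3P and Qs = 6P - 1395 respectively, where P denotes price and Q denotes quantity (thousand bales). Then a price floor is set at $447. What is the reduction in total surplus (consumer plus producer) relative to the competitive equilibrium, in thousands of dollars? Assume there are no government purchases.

36290.25

In a free market, 1485 - 3P = 6P - 1395 gives the equilibrium P* = 320, Q* = 525.
The floor of 447 is above the equilibrium price 320, so it binds.
At P = 447: Qd = 1485 - 3·447 = 144 and Qs = 6·447 - 1395 = 1287.
Quantity traded falls to 144. At Q = 144 the demand price is (1485 - 144)/3 = 447 and the supply price is (1395 + 144)/6 = 256.5.
Deadweight loss = ½ · (447 - 256.5) · (525 - 144) = ½ · 190.5 · 381 = 36290.25.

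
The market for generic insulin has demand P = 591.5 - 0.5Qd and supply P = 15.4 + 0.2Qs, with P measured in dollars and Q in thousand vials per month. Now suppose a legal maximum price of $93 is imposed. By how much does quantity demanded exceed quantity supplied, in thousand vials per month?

Rearranging demand gives Qd = 1183 - 2P; rearranging supply gives Qs = 5P - 77. Setting quantity demanded equal to quantity supplied, 1183 - 2P = 5P - 77, gives P* = 180 and Q* = 823.
Because the ceiling (93) lies below the market-clearing price, it is binding.
At P = 93: Qd = 1183 - 2·93 = 997 and Qs = 5·93 - 77 = 388.
Shortage = Qd - Qs = 997 - 388 = 609.

609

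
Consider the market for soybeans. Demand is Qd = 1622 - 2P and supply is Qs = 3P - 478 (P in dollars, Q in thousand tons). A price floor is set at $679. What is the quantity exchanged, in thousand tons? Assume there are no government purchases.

Setting quantity demanded equal to quantity supplied, 1622 - 2P = 3P - 478, gives P* = 420 and Q* = 782.
The floor of 679 is above the equilibrium price 420, so it binds.
At P = 679: Qd = 1622 - 2·679 = 264 and Qs = 3·679 - 478 = 1559.
The quantity actually transacted is the short side, demand: 264.

264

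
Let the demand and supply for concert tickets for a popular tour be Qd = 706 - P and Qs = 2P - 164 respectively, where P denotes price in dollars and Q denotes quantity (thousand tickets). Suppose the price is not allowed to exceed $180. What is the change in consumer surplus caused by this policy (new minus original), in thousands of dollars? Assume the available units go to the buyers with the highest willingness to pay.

-2640

Without the control the market clears where 706 - P = 2P - 164, i.e. P* = 290 and Q* = 416.
Because the ceiling (180) lies below the market-clearing price, it is binding.
At P = 180: Qd = 706 - 180 = 526 and Qs = 2·180 - 164 = 196.
Consumer surplus without the control is ½ · (706 - 290) · 416 = 86528.
With the ceiling, 196 units are sold at 180 (assume they go to the highest-value buyers). The demand price at Q = 196 is 510, so CS = ½ · [(706 - 180) + (510 - 180)] · 196 = 83888.
Change in consumer surplus = 83888 - 86528 = -2640.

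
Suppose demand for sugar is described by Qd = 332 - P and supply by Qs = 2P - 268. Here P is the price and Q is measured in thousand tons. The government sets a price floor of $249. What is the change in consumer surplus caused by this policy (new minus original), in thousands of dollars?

-5267.5

Equilibrium: 332 - P = 2P - 268, so 600 = 3P and P* = 200, Q* = 132.
The floor of 249 is above the equilibrium price 200, so it binds.
At P = 249: Qd = 332 - 249 = 83 and Qs = 2·249 - 268 = 230.
Consumer surplus without the control is ½ · (332 - 200) · 132 = 8712.
With the floor, consumers buy 83 units at 249, so CS = ½ · (332 - 249) · 83 = 3444.5.
Change in consumer surplus = 3444.5 - 8712 = -5267.5.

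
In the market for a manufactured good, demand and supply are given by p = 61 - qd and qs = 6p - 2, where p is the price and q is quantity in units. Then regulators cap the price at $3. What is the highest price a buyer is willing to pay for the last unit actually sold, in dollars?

45

Rearranging demand gives qd = 61 - p. Setting quantity demanded equal to quantity supplied, 61 - p = 6p - 2, gives p* = 9 and q* = 52.
Since 3 < 9, the ceiling is binding.
At p = 3: qd = 61 - 3 = 58 and qs = 6·3 - 2 = 16.
Only 16 units reach the market. On the demand curve, the marginal buyer's willingness to pay at q = 16 is (61 - 16) = 45.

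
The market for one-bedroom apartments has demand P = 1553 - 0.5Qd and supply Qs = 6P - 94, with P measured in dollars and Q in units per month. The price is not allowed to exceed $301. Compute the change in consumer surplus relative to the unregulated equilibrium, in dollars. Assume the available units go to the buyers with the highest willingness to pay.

81279

Rearranging demand gives Qd = 3106 - 2P. Without the control the market clears where 3106 - 2P = 6P - 94, i.e. P* = 400 and Q* = 2306.
Because the ceiling (301) lies below the market-clearing price, it is binding.
At P = 301: Qd = 3106 - 2·301 = 2504 and Qs = 6·301 - 94 = 1712.
Consumer surplus without the control is ½ · (1553 - 400) · 2306 = 1329409.
With the ceiling, 1712 units are sold at 301 (assume they go to the highest-value buyers). The demand price at Q = 1712 is 697, so CS = ½ · [(1553 - 301) + (697 - 301)] · 1712 = 1410688.
Change in consumer surplus = 1410688 - 1329409 = 81279.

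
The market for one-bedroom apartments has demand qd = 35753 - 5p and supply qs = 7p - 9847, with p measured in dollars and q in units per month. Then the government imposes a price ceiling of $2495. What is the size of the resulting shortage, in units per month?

15660

Without the control the market clears where 35753 - 5p = 7p - 9847, i.e. p* = 3800 and q* = 16753.
Since 2495 < 3800, the ceiling is binding.
At p = 2495: qd = 35753 - 5·2495 = 23278 and qs = 7·2495 - 9847 = 7618.
Shortage = qd - qs = 23278 - 7618 = 15660.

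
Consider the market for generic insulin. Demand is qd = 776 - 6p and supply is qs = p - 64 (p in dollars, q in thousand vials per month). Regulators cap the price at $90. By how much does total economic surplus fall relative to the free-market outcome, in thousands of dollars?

525

Equilibrium: 776 - 6p = p - 64, so 840 = 7p and p* = 120, q* = 56.
The ceiling of 90 is below the equilibrium price 120, so it binds.
At p = 90: qd = 776 - 6·90 = 236 and qs = 90 - 64 = 26.
Quantity traded falls to 26. At q = 26 the demand price is (776 - 26)/6 = 125 and the supply price is 64 + 26 = 90.
Deadweight loss = ½ · (125 - 90) · (56 - 26) = ½ · 35 · 30 = 525.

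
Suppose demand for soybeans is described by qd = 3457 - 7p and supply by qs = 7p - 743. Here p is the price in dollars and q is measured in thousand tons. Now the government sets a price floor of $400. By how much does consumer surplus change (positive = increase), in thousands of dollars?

In a free market, 3457 - 7p = 7p - 743 gives the equilibrium p* = 300, q* = 1357.
Because the floor (400) lies above the market-clearing price, it is binding.
At p = 400: qd = 3457 - 7·400 = 657 and qs = 7·400 - 743 = 2057.
Consumer surplus without the control is ½ · (3457/7 - 300) · 1357 = 1841449/14.
With the floor, consumers buy 657 units at 400, so CS = ½ · (3457/7 - 400) · 657 = 431649/14.
Change in consumer surplus = 431649/14 - 1841449/14 = -100700.

-100700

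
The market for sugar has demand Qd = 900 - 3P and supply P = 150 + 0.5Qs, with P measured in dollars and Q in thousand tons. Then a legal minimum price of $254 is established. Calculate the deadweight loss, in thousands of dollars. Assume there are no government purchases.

Rearranging supply gives Qs = 2P - 300. Without the control the market clears where 900 - 3P = 2P - 300, i.e. P* = 240 and Q* = 180.
Because the floor (254) lies above the market-clearing price, it is binding.
At P = 254: Qd = 900 - 3·254 = 138 and Qs = 2·254 - 300 = 208.
Quantity traded falls to 138. At Q = 138 the demand price is (900 - 138)/3 = 254 and the supply price is (300 + 138)/2 = 219.
Deadweight loss = ½ · (254 - 219) · (180 - 138) = ½ · 35 · 42 = 735.

735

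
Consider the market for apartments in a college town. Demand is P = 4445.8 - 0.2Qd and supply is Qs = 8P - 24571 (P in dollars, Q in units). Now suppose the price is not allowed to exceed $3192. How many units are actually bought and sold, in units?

965

Rearranging demand gives Qd = 22229 - 5P. Setting quantity demanded equal to quantity supplied, 22229 - 5P = 8P - 24571, gives P* = 3600 and Q* = 4229.
Because the ceiling (3192) lies below the market-clearing price, it is binding.
At P = 3192: Qd = 22229 - 5·3192 = 6269 and Qs = 8·3192 - 24571 = 965.
The quantity actually transacted is the short side, supply: 965.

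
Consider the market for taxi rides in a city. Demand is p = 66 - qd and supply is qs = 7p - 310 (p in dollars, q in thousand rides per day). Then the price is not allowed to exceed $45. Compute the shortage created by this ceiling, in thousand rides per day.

16

Rearranging demand gives qd = 66 - p. Equilibrium: 66 - p = 7p - 310, so 376 = 8p and p* = 47, q* = 19.
Since 45 < 47, the ceiling is binding.
At p = 45: qd = 66 - 45 = 21 and qs = 7·45 - 310 = 5.
Shortage = qd - qs = 21 - 5 = 16.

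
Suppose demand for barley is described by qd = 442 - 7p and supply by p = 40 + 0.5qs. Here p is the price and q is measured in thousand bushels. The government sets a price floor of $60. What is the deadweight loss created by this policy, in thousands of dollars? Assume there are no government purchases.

63

Rearranging supply gives qs = 2p - 80. In a free market, 442 - 7p = 2p - 80 gives the equilibrium p* = 58, q* = 36.
Since 60 > 58, the floor is binding.
At p = 60: qd = 442 - 7·60 = 22 and qs = 2·60 - 80 = 40.
Quantity traded falls to 22. At q = 22 the demand price is (442 - 22)/7 = 60 and the supply price is (80 + 22)/2 = 51.
Deadweight loss = ½ · (60 - 51) · (36 - 22) = ½ · 9 · 14 = 63.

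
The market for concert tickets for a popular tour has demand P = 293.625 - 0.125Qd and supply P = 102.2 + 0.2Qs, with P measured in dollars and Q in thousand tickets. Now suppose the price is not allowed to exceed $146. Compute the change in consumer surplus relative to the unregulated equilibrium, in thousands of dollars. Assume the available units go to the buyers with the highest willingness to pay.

Rearranging demand gives Qd = 2349 - 8P; rearranging supply gives Qs = 5P - 511. Setting quantity demanded equal to quantity supplied, 2349 - 8P = 5P - 511, gives P* = 220 and Q* = 589.
Since 146 < 220, the ceiling is binding.
At P = 146: Qd = 2349 - 8·146 = 1181 and Qs = 5·146 - 511 = 219.
Consumer surplus without the control is ½ · (293.625 - 220) · 589 = 21682.5625.
With the ceiling, 219 units are sold at 146 (assume they go to the highest-value buyers). The demand price at Q = 219 is 266.25, so CS = ½ · [(293.625 - 146) + (266.25 - 146)] · 219 = 29332.3125.
Change in consumer surplus = 29332.3125 - 21682.5625 = 7649.75.

7649.75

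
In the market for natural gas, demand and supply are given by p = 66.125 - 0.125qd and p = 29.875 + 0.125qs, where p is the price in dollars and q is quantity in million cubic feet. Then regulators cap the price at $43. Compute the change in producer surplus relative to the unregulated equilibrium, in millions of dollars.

-625

Rearranging demand gives qd = 529 - 8p; rearranging supply gives qs = 8p - 239. In a free market, 529 - 8p = 8p - 239 gives the equilibrium p* = 48, q* = 145.
Because the ceiling (43) lies below the market-clearing price, it is binding.
At p = 43: qd = 529 - 8·43 = 185 and qs = 8·43 - 239 = 105.
Producer surplus without the control is ½ · (48 - 29.875) · 145 = 1314.0625.
With the ceiling, producers sell 105 units at 43, so PS = ½ · (43 - 29.875) · 105 = 689.0625.
Change in producer surplus = 689.0625 - 1314.0625 = -625.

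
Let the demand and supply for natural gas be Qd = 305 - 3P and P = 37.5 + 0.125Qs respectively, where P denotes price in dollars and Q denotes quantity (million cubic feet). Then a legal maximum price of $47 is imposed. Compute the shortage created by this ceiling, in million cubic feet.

88

Rearranging supply gives Qs = 8P - 300. Setting quantity demanded equal to quantity supplied, 305 - 3P = 8P - 300, gives P* = 55 and Q* = 140.
Since 47 < 55, the ceiling is binding.
At P = 47: Qd = 305 - 3·47 = 164 and Qs = 8·47 - 300 = 76.
Shortage = Qd - Qs = 164 - 76 = 88.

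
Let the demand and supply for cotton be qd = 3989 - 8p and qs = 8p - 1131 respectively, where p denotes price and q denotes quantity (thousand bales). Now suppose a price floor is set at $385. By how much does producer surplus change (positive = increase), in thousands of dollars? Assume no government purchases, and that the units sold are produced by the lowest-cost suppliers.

42185

Setting quantity demanded equal to quantity supplied, 3989 - 8p = 8p - 1131, gives p* = 320 and q* = 1429.
Since 385 > 320, the floor is binding.
At p = 385: qd = 3989 - 8·385 = 909 and qs = 8·385 - 1131 = 1949.
Producer surplus without the control is ½ · (320 - 141.375) · 1429 = 127627.5625.
With the floor, 909 units are sold at 385. The supply price at q = 909 is 255, so PS = ½ · [(385 - 141.375) + (385 - 255)] · 909 = 169812.5625.
Change in producer surplus = 169812.5625 - 127627.5625 = 42185.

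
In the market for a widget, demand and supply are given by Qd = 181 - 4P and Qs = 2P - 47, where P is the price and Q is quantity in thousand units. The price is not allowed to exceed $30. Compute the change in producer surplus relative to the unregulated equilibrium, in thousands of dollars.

In a free market, 181 - 4P = 2P - 47 gives the equilibrium P* = 38, Q* = 29.
Since 30 < 38, the ceiling is binding.
At P = 30: Qd = 181 - 4·30 = 61 and Qs = 2·30 - 47 = 13.
Producer surplus without the control is ½ · (38 - 23.5) · 29 = 210.25.
With the ceiling, producers sell 13 units at 30, so PS = ½ · (30 - 23.5) · 13 = 42.25.
Change in producer surplus = 42.25 - 210.25 = -168.

-168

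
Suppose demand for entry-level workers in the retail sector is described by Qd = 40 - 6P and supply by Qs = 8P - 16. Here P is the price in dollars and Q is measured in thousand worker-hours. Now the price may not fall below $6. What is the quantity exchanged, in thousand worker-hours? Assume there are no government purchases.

Without the control the market clears where 40 - 6P = 8P - 16, i.e. P* = 4 and Q* = 16.
Since 6 > 4, the floor is binding.
At P = 6: Qd = 40 - 6·6 = 4 and Qs = 8·6 - 16 = 32.
The quantity actually transacted is the short side, demand: 4.

4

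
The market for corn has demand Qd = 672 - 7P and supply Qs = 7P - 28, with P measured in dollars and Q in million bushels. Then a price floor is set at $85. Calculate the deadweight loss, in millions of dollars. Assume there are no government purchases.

8575

Without the control the market clears where 672 - 7P = 7P - 28, i.e. P* = 50 and Q* = 322.
The floor of 85 is above the equilibrium price 50, so it binds.
At P = 85: Qd = 672 - 7·85 = 77 and Qs = 7·85 - 28 = 567.
Quantity traded falls to 77. At Q = 77 the demand price is (672 - 77)/7 = 85 and the supply price is (28 + 77)/7 = 15.
Deadweight loss = ½ · (85 - 15) · (322 - 77) = ½ · 70 · 245 = 8575.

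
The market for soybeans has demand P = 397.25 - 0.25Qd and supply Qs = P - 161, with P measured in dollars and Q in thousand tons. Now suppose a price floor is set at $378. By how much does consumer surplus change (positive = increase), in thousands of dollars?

Rearranging demand gives Qd = 1589 - 4P. Without the control the market clears where 1589 - 4P = P - 161, i.e. P* = 350 and Q* = 189.
Since 378 > 350, the floor is binding.
At P = 378: Qd = 1589 - 4·378 = 77 and Qs = 378 - 161 = 217.
Consumer surplus without the control is ½ · (397.25 - 350) · 189 = 4465.125.
With the floor, consumers buy 77 units at 378, so CS = ½ · (397.25 - 378) · 77 = 741.125.
Change in consumer surplus = 741.125 - 4465.125 = -3724.

-3724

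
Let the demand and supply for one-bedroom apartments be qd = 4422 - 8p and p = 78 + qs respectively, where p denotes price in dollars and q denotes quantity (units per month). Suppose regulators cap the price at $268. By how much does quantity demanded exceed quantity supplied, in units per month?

2088

Rearranging supply gives qs = p - 78. Equilibrium: 4422 - 8p = p - 78, so 4500 = 9p and p* = 500, q* = 422.
Since 268 < 500, the ceiling is binding.
At p = 268: qd = 4422 - 8·268 = 2278 and qs = 268 - 78 = 190.
Shortage = qd - qs = 2278 - 190 = 2088.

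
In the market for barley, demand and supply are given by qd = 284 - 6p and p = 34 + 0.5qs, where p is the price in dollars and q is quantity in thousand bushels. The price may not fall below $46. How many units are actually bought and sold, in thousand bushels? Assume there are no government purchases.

8

Rearranging supply gives qs = 2p - 68. Setting quantity demanded equal to quantity supplied, 284 - 6p = 2p - 68, gives p* = 44 and q* = 20.
Because the floor (46) lies above the market-clearing price, it is binding.
At p = 46: qd = 284 - 6·46 = 8 and qs = 2·46 - 68 = 24.
The quantity actually transacted is the short side, demand: 8.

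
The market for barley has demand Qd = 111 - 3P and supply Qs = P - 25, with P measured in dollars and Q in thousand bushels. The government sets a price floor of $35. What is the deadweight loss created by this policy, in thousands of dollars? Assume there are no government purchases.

Without the control the market clears where 111 - 3P = P - 25, i.e. P* = 34 and Q* = 9.
Since 35 > 34, the floor is binding.
At P = 35: Qd = 111 - 3·35 = 6 and Qs = 35 - 25 = 10.
Quantity traded falls to 6. At Q = 6 the demand price is (111 - 6)/3 = 35 and the supply price is 25 + 6 = 31.
Deadweight loss = ½ · (35 - 31) · (9 - 6) = ½ · 4 · 3 = 6.

6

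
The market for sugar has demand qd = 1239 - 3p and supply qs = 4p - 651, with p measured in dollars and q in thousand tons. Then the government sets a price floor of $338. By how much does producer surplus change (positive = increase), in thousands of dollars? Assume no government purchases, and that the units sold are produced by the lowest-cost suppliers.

10098

Without the control the market clears where 1239 - 3p = 4p - 651, i.e. p* = 270 and q* = 429.
The floor of 338 is above the equilibrium price 270, so it binds.
At p = 338: qd = 1239 - 3·338 = 225 and qs = 4·338 - 651 = 701.
Producer surplus without the control is ½ · (270 - 162.75) · 429 = 23005.125.
With the floor, 225 units are sold at 338. The supply price at q = 225 is 219, so PS = ½ · [(338 - 162.75) + (338 - 219)] · 225 = 33103.125.
Change in producer surplus = 33103.125 - 23005.125 = 10098.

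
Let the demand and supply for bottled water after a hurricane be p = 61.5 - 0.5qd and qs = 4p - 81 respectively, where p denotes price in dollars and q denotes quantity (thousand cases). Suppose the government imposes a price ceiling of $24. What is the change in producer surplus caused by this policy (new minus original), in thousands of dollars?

Rearranging demand gives qd = 123 - 2p. Setting quantity demanded equal to quantity supplied, 123 - 2p = 4p - 81, gives p* = 34 and q* = 55.
The ceiling of 24 is below the equilibrium price 34, so it binds.
At p = 24: qd = 123 - 2·24 = 75 and qs = 4·24 - 81 = 15.
Producer surplus without the control is ½ · (34 - 20.25) · 55 = 378.125.
With the ceiling, producers sell 15 units at 24, so PS = ½ · (24 - 20.25) · 15 = 28.125.
Change in producer surplus = 28.125 - 378.125 = -350.

-350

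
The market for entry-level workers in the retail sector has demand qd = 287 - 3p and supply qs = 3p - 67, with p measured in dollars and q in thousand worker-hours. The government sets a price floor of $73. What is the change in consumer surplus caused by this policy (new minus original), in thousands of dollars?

-1246

Setting quantity demanded equal to quantity supplied, 287 - 3p = 3p - 67, gives p* = 59 and q* = 110.
Because the floor (73) lies above the market-clearing price, it is binding.
At p = 73: qd = 287 - 3·73 = 68 and qs = 3·73 - 67 = 152.
Consumer surplus without the control is ½ · (287/3 - 59) · 110 = 6050/3.
With the floor, consumers buy 68 units at 73, so CS = ½ · (287/3 - 73) · 68 = 2312/3.
Change in consumer surplus = 2312/3 - 6050/3 = -1246.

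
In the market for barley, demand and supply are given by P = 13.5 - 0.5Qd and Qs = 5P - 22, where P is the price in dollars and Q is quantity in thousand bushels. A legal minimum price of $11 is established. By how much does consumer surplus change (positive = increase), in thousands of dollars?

-36

Rearranging demand gives Qd = 27 - 2P. Without the control the market clears where 27 - 2P = 5P - 22, i.e. P* = 7 and Q* = 13.
The floor of 11 is above the equilibrium price 7, so it binds.
At P = 11: Qd = 27 - 2·11 = 5 and Qs = 5·11 - 22 = 33.
Consumer surplus without the control is ½ · (13.5 - 7) · 13 = 42.25.
With the floor, consumers buy 5 units at 11, so CS = ½ · (13.5 - 11) · 5 = 6.25.
Change in consumer surplus = 6.25 - 42.25 = -36.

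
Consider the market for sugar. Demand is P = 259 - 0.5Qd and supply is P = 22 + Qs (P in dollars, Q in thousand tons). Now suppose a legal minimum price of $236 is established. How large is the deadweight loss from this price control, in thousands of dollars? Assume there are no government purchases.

9408

Rearranging demand gives Qd = 518 - 2P; rearranging supply gives Qs = P - 22. Without the control the market clears where 518 - 2P = P - 22, i.e. P* = 180 and Q* = 158.
Because the floor (236) lies above the market-clearing price, it is binding.
At P = 236: Qd = 518 - 2·236 = 46 and Qs = 236 - 22 = 214.
Quantity traded falls to 46. At Q = 46 the demand price is (518 - 46)/2 = 236 and the supply price is 22 + 46 = 68.
Deadweight loss = ½ · (236 - 68) · (158 - 46) = ½ · 168 · 112 = 9408.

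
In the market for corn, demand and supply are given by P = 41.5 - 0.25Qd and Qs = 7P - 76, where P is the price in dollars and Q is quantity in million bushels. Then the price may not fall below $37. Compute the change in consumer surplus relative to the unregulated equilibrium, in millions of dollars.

Rearranging demand gives Qd = 166 - 4P. In a free market, 166 - 4P = 7P - 76 gives the equilibrium P* = 22, Q* = 78.
Since 37 > 22, the floor is binding.
At P = 37: Qd = 166 - 4·37 = 18 and Qs = 7·37 - 76 = 183.
Consumer surplus without the control is ½ · (41.5 - 22) · 78 = 760.5.
With the floor, consumers buy 18 units at 37, so CS = ½ · (41.5 - 37) · 18 = 40.5.
Change in consumer surplus = 40.5 - 760.5 = -720.

-720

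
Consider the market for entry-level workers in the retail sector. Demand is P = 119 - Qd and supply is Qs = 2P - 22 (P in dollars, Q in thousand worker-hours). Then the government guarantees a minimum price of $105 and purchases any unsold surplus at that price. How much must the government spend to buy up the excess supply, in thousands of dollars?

Rearranging demand gives Qd = 119 - P. Equilibrium: 119 - P = 2P - 22, so 141 = 3P and P* = 47, Q* = 72.
Because the floor (105) lies above the market-clearing price, it is binding.
At P = 105: Qd = 119 - 105 = 14 and Qs = 2·105 - 22 = 188.
Surplus = Qs - Qd = 174.
Government expenditure = surplus × support price = 174 × 105 = 18270.

18270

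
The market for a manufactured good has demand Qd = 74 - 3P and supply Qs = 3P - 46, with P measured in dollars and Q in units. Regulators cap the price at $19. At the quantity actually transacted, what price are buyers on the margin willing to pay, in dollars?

21

Without the control the market clears where 74 - 3P = 3P - 46, i.e. P* = 20 and Q* = 14.
Since 19 < 20, the ceiling is binding.
At P = 19: Qd = 74 - 3·19 = 17 and Qs = 3·19 - 46 = 11.
Only 11 units reach the market. On the demand curve, the marginal buyer's willingness to pay at Q = 11 is (74 - 11)/3 = 21.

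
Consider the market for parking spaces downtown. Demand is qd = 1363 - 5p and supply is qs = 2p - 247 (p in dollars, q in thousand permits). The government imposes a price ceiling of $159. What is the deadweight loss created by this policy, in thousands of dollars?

Equilibrium: 1363 - 5p = 2p - 247, so 1610 = 7p and p* = 230, q* = 213.
Since 159 < 230, the ceiling is binding.
At p = 159: qd = 1363 - 5·159 = 568 and qs = 2·159 - 247 = 71.
Quantity traded falls to 71. At q = 71 the demand price is (1363 - 71)/5 = 258.4 and the supply price is (247 + 71)/2 = 159.
Deadweight loss = ½ · (258.4 - 159) · (213 - 71) = ½ · 99.4 · 142 = 7057.4.

7057.4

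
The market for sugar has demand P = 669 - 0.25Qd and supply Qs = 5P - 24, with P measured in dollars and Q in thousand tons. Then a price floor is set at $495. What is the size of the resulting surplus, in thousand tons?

1755

Rearranging demand gives Qd = 2676 - 4P. Without the control the market clears where 2676 - 4P = 5P - 24, i.e. P* = 300 and Q* = 1476.
Since 495 > 300, the floor is binding.
At P = 495: Qd = 2676 - 4·495 = 696 and Qs = 5·495 - 24 = 2451.
Surplus = Qs - Qd = 2451 - 696 = 1755.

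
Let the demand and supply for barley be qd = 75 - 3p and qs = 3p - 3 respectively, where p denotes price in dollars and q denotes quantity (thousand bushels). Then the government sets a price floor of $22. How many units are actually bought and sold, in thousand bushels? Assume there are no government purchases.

In a free market, 75 - 3p = 3p - 3 gives the equilibrium p* = 13, q* = 36.
Since 22 > 13, the floor is binding.
At p = 22: qd = 75 - 3·22 = 9 and qs = 3·22 - 3 = 63.
The quantity actually transacted is the short side, demand: 9.

9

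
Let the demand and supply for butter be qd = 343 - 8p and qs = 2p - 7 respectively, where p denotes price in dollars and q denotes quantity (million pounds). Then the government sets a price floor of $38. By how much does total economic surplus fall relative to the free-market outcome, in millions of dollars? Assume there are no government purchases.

180

In a free market, 343 - 8p = 2p - 7 gives the equilibrium p* = 35, q* = 63.
Since 38 > 35, the floor is binding.
At p = 38: qd = 343 - 8·38 = 39 and qs = 2·38 - 7 = 69.
Quantity traded falls to 39. At q = 39 the demand price is (343 - 39)/8 = 38 and the supply price is (7 + 39)/2 = 23.
Deadweight loss = ½ · (38 - 23) · (63 - 39) = ½ · 15 · 24 = 180.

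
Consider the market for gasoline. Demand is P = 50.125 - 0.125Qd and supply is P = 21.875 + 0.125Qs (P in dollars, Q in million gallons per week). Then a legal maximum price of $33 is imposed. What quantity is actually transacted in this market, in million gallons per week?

89

Rearranging demand gives Qd = 401 - 8P; rearranging supply gives Qs = 8P - 175. In a free market, 401 - 8P = 8P - 175 gives the equilibrium P* = 36, Q* = 113.
Because the ceiling (33) lies below the market-clearing price, it is binding.
At P = 33: Qd = 401 - 8·33 = 137 and Qs = 8·33 - 175 = 89.
The quantity actually transacted is the short side, supply: 89.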